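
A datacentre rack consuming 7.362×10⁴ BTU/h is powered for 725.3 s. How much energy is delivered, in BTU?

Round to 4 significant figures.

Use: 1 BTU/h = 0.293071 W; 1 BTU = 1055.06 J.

7.362×10⁴ BTU/h × 0.293071 → 21575.9 W
E = P × t = 21575.9 W × 725.3 s = 1.5649×10⁷ J
1.5649×10⁷ J ÷ (1055.06 J/BTU) = 14832.3 BTU

1.483×10⁴ BTU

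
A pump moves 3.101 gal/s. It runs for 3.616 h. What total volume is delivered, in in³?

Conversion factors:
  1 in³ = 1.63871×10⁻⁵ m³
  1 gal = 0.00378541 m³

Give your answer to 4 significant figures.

9.325×10⁶ in³

3.101 gal/s → 0.0117386 m³/s
3.616 h → 13017.6 s
V = Q × t = 0.0117386 × 13017.6 = 152.808 m³
In in³: 152.808 / 1.63871×10⁻⁵ = 9.3249×10⁶ in³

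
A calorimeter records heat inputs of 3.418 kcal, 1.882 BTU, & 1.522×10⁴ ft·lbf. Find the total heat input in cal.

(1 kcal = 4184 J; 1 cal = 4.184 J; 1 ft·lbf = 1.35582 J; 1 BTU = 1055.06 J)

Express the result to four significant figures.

3.418 kcal × 4184 → 14300.9 J
1.882 BTU × 1055.06 → 1985.62 J
1.522×10⁴ ft·lbf × 1.35582 → 20635.6 J
Total: 14300.9 + 1985.62 + 20635.6 = 36922.1 J
In cal: 36922.1 / 4.184 = 8824.59 cal

8825 cal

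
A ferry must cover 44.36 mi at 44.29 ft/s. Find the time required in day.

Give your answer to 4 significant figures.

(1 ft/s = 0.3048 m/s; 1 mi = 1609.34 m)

0.06121 day

44.36 mi × 1609.34 → 71390.3 m
44.29 ft/s × 0.3048 → 13.4996 m/s
t = d / v = 71390.3 m / 13.4996 m/s = 5288.33 s
5288.33 s ÷ (86400 s/day) = 0.0612075 day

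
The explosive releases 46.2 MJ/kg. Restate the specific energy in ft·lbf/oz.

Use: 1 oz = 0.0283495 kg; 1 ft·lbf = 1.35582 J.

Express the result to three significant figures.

46.2 MJ/kg × 1000000 J/MJ = 4.62×10⁷ J/kg
4.62×10⁷ J/kg ÷ 1.35582 J/ft·lbf × 0.0283495 kg/oz = 966018 ft·lbf/oz

9.66×10⁵ ft·lbf/oz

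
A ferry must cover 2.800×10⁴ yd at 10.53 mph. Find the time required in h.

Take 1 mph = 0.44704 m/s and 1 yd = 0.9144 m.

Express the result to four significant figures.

2.800×10⁴ yd × 0.9144 → 25603.2 m
10.53 mph × 0.44704 → 4.70733 m/s
t = d / v = 25603.2 m / 4.70733 m/s = 5439.01 s
5439.01 s ÷ (3600 s/h) = 1.51084 h

1.511 h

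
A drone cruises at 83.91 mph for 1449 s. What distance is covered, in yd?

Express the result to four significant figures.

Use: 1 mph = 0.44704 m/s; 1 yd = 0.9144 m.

83.91 mph × 0.44704 → 37.5111 m/s
d = v × t = 37.5111 m/s × 1449 s = 54353.6 m
54353.6 m ÷ (0.9144 m/yd) = 59441.8 yd

5.944×10⁴ yd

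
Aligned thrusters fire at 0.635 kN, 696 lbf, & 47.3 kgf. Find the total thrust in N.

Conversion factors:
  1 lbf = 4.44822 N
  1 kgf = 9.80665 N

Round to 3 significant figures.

4190 N

0.635 kN × 1000 = 635 N
696 lbf × 4.44822 = 3095.96 N
47.3 kgf × 9.80665 = 463.855 N
Total: 635 + 3095.96 + 463.855 = 4194.82 N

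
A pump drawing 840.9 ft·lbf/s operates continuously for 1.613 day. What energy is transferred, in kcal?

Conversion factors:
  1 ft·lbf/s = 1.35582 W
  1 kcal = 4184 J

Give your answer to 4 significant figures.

840.9 ft·lbf/s × 1.35582 = 1140.11 W
1.613 day × 86400 = 139363 s
E = P × t = 1140.11 W × 139363 s = 1.58889×10⁸ J
1.58889×10⁸ J ÷ (4184 J/kcal) = 37975.4 kcal

3.798×10⁴ kcal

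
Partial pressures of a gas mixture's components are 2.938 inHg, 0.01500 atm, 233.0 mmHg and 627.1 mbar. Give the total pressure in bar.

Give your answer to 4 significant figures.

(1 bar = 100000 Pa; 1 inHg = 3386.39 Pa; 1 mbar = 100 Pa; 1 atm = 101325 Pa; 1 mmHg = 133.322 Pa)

1.052 bar

2.938 inHg × 3386.39 = 9949.21 Pa
0.01500 atm × 101325 = 1519.88 Pa
233.0 mmHg × 133.322 = 31064 Pa
627.1 mbar × 100 = 62710 Pa
Combined: 9949.21 + 1519.88 + 31064 + 62710 = 105243 Pa
In bar: 105243 / 100000 = 1.05243 bar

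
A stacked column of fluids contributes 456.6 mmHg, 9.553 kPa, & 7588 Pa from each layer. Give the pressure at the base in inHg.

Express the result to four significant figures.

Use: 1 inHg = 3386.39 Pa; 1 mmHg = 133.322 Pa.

23.04 inHg

456.6 mmHg × 133.322 = 60874.8 Pa
9.553 kPa × 1000 = 9553 Pa
7588 Pa (already Pa)
Combined: 60874.8 + 9553 + 7588 = 78015.8 Pa
In inHg: 78015.8 / 3386.39 = 23.038 inHg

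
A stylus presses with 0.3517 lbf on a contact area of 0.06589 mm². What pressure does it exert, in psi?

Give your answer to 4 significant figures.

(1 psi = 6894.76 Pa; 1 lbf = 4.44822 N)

3444 psi

0.3517 lbf × 4.44822 = 1.56444 N
0.06589 mm² × 10⁻⁶ = 6.589×10⁻⁸ m²
P = F / A = 1.56444 N / 6.589×10⁻⁸ m² = 2.37432×10⁷ Pa
2.37432×10⁷ Pa ÷ (6894.76 Pa/psi) = 3443.66 psi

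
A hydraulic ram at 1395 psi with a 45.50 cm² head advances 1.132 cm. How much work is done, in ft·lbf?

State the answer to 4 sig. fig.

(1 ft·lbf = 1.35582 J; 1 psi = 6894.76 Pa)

365.4 ft·lbf

1395 psi → 9.61819×10⁶ Pa
45.50 cm² → 0.00455 m²
F = P × A = 9.61819×10⁶ × 0.00455 = 43762.8 N
1.132 cm → 0.01132 m
W = F × d = 43762.8 × 0.01132 = 495.395 J
In ft·lbf: 495.395 / 1.35582 = 365.384 ft·lbf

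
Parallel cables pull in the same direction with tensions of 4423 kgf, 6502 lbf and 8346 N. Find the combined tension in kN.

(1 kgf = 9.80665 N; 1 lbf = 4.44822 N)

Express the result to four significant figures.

4423 kgf × 9.80665 = 43374.8 N
6502 lbf × 4.44822 = 28922.3 N
8346 N (already N)
Total: 43374.8 + 28922.3 + 8346 = 80643.1 N
In kN: 80643.1 / 1000 = 80.6431 kN

80.64 kN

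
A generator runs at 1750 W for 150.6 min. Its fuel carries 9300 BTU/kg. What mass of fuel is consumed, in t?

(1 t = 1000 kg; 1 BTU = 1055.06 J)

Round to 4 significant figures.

150.6 min → 9036 s
E = P × t = 1750 × 9036 = 1.5813×10⁷ J
9300 BTU/kg → 9.81206×10⁶ J/kg
m = E / e_s = 1.5813×10⁷ / 9.81206×10⁶ = 1.61159 kg
In t: 1.61159 / 1000 = 0.00161159 t

0.001612 t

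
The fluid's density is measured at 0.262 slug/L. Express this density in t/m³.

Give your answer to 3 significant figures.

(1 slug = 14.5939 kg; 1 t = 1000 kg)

0.262 slug/L × 14.5939 kg/slug ÷ 0.001 m³/L = 3823.6 kg/m³
3823.6 kg/m³ ÷ 1000 kg/t = 3.8236 t/m³

3.82 t/m³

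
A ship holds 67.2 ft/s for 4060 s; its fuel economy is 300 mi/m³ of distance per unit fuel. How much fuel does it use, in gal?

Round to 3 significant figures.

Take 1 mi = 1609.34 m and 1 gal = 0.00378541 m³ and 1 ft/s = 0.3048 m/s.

45.5 gal

67.2 ft/s → 20.4826 m/s
d = v × t = 20.4826 × 4060 = 83159.4 m
300 mi/m³ → 482802 m/m³
V = d / (distance per unit fuel) = 83159.4 / 482802 = 0.172243 m³
In gal: 0.172243 / 0.00378541 = 45.5018 gal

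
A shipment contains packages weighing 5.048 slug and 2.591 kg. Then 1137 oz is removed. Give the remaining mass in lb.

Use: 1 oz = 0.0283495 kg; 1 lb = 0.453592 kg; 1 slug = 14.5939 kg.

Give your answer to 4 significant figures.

97.06 lb

5.048 slug × 14.5939 = 73.67 kg
2.591 kg (already kg)
1137 oz × 0.0283495 = 32.2334 kg
Net: 73.67 + 2.591 − 32.2334 = 44.0276 kg
In lb: 44.0276 / 0.453592 = 97.0643 lb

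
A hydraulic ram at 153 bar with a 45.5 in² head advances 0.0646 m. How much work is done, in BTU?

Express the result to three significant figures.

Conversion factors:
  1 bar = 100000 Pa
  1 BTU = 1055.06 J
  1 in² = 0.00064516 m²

27.5 BTU

153 bar → 1.53×10⁷ Pa
45.5 in² → 0.0293548 m²
F = P × A = 1.53×10⁷ × 0.0293548 = 449128 N
W = F × d = 449128 × 0.0646 = 29013.7 J
In BTU: 29013.7 / 1055.06 = 27.4996 BTU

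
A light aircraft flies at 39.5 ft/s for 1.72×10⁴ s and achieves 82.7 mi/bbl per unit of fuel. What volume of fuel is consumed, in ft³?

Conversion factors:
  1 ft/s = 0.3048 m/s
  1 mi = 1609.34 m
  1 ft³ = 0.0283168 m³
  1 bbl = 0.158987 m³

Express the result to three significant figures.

8.74 ft³

39.5 ft/s → 12.0396 m/s
d = v × t = 12.0396 × 17200 = 207081 m
82.7 mi/bbl → 837128 m/m³
V = d / (distance per unit fuel) = 207081 / 837128 = 0.247371 m³
In ft³: 0.247371 / 0.0283168 = 8.73584 ft³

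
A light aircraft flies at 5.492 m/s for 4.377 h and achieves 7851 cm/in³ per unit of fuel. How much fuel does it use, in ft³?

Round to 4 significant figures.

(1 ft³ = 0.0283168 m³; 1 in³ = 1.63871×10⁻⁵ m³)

4.377 h → 15757.2 s
d = v × t = 5.492 × 15757.2 = 86538.5 m
7851 cm/in³ → 4.79096×10⁶ m/m³
V = d / (distance per unit fuel) = 86538.5 / 4.79096×10⁶ = 0.0180629 m³
In ft³: 0.0180629 / 0.0283168 = 0.637886 ft³

0.6379 ft³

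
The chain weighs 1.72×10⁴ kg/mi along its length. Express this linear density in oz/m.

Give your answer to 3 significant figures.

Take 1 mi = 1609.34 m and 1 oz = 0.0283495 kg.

1.72×10⁴ kg/mi ÷ 1609.34 m/mi = 10.6876 kg/m
10.6876 kg/m ÷ 0.0283495 kg/oz = 376.994 oz/m

377 oz/m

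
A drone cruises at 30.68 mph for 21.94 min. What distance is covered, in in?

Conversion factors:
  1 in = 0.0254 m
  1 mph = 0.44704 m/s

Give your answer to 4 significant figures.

7.108×10⁵ in

30.68 mph × 0.44704 = 13.7152 m/s
21.94 min × 60 = 1316.4 s
d = v × t = 13.7152 m/s × 1316.4 s = 18054.7 m
18054.7 m ÷ (0.0254 m/in) = 710815 in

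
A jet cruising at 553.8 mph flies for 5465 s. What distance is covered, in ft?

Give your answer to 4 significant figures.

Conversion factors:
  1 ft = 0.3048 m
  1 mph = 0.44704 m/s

4.439×10⁶ ft

553.8 mph × 0.44704 → 247.571 m/s
d = v × t = 247.571 m/s × 5465 s = 1.35298×10⁶ m
1.35298×10⁶ m ÷ (0.3048 m/ft) = 4.43891×10⁶ ft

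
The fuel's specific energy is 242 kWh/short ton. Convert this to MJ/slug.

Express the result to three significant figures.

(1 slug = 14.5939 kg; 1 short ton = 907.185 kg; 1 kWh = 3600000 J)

14.0 MJ/slug

242 kWh/short ton × 3600000 J/kWh ÷ 907.185 kg/short ton = 960333 J/kg
960333 J/kg ÷ 1000000 J/MJ × 14.5939 kg/slug = 14.015 MJ/slug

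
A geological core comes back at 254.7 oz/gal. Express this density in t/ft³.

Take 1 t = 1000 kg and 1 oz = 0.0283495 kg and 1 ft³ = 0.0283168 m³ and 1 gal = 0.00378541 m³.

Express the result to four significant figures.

254.7 oz/gal × 0.0283495 kg/oz ÷ 0.00378541 m³/gal = 1907.49 kg/m³
1907.49 kg/m³ ÷ 1000 kg/t × 0.0283168 m³/ft³ = 0.054014 t/ft³

0.05401 t/ft³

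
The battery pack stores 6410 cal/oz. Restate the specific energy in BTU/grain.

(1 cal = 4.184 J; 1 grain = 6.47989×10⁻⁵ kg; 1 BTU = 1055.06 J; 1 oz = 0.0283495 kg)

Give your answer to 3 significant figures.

6410 cal/oz × 4.184 J/cal ÷ 0.0283495 kg/oz = 946029 J/kg
946029 J/kg ÷ 1055.06 J/BTU × 6.47989×10⁻⁵ kg/grain = 0.0581025 BTU/grain

0.0581 BTU/grain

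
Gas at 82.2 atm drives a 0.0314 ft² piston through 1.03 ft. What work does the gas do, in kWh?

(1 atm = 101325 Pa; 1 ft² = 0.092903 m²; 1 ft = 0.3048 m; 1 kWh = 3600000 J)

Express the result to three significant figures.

82.2 atm → 8.32892×10⁶ Pa
0.0314 ft² → 0.00291715 m²
F = P × A = 8.32892×10⁶ × 0.00291715 = 24296.7 N
1.03 ft → 0.313944 m
W = F × d = 24296.7 × 0.313944 = 7627.8 J
In kWh: 7627.8 / 3600000 = 0.00211883 kWh

0.00212 kWh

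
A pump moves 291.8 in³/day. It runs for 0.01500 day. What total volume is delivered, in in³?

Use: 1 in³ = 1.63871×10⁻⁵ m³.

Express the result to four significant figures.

291.8 in³/day → 5.53444×10⁻⁸ m³/s
0.01500 day → 1296 s
V = Q × t = 5.53444×10⁻⁸ × 1296 = 7.17263×10⁻⁵ m³
In in³: 7.17263×10⁻⁵ / 1.63871×10⁻⁵ = 4.377 in³

4.377 in³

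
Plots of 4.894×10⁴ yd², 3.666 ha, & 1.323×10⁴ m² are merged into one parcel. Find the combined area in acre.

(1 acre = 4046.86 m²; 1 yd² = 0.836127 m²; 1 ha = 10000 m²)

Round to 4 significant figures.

4.894×10⁴ yd² × 0.836127 = 40920.1 m²
3.666 ha × 10000 = 36660 m²
1.323×10⁴ m² (already m²)
Total: 40920.1 + 36660 + 13230 = 90810.1 m²
In acre: 90810.1 / 4046.86 = 22.4396 acre

22.44 acre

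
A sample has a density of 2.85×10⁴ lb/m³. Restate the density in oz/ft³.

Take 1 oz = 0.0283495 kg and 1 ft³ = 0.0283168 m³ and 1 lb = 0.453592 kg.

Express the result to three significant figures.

1.29×10⁴ oz/ft³

2.85×10⁴ lb/m³ × 0.453592 kg/lb = 12927.4 kg/m³
12927.4 kg/m³ ÷ 0.0283495 kg/oz × 0.0283168 m³/ft³ = 12912.5 oz/ft³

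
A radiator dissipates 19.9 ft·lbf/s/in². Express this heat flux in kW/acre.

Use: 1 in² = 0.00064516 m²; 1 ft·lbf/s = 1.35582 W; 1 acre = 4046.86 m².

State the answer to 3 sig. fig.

19.9 ft·lbf/s/in² × 1.35582 W/ft·lbf/s ÷ 0.00064516 m²/in² = 41820.4 W/m²
41820.4 W/m² ÷ 1000 W/kW × 4046.86 m²/acre = 169241 kW/acre

1.69×10⁵ kW/acre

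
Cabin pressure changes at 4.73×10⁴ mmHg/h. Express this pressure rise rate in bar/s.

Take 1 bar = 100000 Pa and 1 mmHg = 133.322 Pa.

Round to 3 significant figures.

0.0175 bar/s

4.73×10⁴ mmHg/h × 133.322 Pa/mmHg ÷ 3600 s/h = 1751.7 Pa/s
1751.7 Pa/s ÷ 100000 Pa/bar = 0.017517 bar/s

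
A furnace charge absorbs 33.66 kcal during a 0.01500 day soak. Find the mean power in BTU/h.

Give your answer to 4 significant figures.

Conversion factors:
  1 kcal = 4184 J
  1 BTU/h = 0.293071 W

33.66 kcal × 4184 = 140833 J
0.01500 day × 86400 = 1296 s
P = E / t = 140833 J / 1296 s = 108.667 W
108.667 W ÷ (0.293071 W/BTU/h) = 370.787 BTU/h

370.8 BTU/h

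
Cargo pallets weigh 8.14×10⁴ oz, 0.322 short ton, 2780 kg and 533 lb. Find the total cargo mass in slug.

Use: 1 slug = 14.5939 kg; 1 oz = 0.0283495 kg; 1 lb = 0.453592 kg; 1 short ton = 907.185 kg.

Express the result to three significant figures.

8.14×10⁴ oz × 0.0283495 = 2307.65 kg
0.322 short ton × 907.185 = 292.114 kg
2780 kg (already kg)
533 lb × 0.453592 = 241.765 kg
Combined: 2307.65 + 292.114 + 2780 + 241.765 = 5621.53 kg
In slug: 5621.53 / 14.5939 = 385.197 slug

385 slug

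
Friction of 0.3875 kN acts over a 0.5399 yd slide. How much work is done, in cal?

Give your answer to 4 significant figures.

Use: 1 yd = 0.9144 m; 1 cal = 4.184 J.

0.3875 kN × 1000 = 387.5 N
0.5399 yd × 0.9144 = 0.493685 m
W = F × d = 387.5 N × 0.493685 m = 191.303 J
191.303 J ÷ (4.184 J/cal) = 45.7225 cal

45.72 cal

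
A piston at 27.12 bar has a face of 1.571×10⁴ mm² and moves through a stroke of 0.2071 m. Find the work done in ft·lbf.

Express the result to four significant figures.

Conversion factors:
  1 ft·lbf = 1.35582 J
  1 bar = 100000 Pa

27.12 bar → 2.712×10⁶ Pa
1.571×10⁴ mm² → 0.01571 m²
F = P × A = 2.712×10⁶ × 0.01571 = 42605.5 N
W = F × d = 42605.5 × 0.2071 = 8823.6 J
In ft·lbf: 8823.6 / 1.35582 = 6507.94 ft·lbf

6508 ft·lbf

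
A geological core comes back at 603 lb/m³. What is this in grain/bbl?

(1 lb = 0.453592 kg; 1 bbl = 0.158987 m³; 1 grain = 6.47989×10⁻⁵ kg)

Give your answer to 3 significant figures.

603 lb/m³ × 0.453592 kg/lb = 273.516 kg/m³
273.516 kg/m³ ÷ 6.47989×10⁻⁵ kg/grain × 0.158987 m³/bbl = 671084 grain/bbl

6.71×10⁵ grain/bbl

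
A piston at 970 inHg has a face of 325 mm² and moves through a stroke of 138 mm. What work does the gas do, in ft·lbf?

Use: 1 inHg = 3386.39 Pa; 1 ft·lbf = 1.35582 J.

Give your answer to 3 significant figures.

970 inHg → 3.2848×10⁶ Pa
325 mm² → 3.25×10⁻⁴ m²
F = P × A = 3.2848×10⁶ × 3.25×10⁻⁴ = 1067.56 N
138 mm → 0.138 m
W = F × d = 1067.56 × 0.138 = 147.323 J
In ft·lbf: 147.323 / 1.35582 = 108.66 ft·lbf

109 ft·lbf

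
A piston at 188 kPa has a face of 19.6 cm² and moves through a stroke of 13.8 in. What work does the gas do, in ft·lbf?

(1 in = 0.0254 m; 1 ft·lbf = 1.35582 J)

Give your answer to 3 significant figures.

95.3 ft·lbf

188 kPa → 188000 Pa
19.6 cm² → 0.00196 m²
F = P × A = 188000 × 0.00196 = 368.48 N
13.8 in → 0.35052 m
W = F × d = 368.48 × 0.35052 = 129.16 J
In ft·lbf: 129.16 / 1.35582 = 95.2634 ft·lbf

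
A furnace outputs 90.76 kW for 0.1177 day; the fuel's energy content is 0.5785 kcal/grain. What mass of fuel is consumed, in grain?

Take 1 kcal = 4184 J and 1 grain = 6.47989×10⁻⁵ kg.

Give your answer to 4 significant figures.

3.813×10⁵ grain

90.76 kW → 90760 W
0.1177 day → 10169.3 s
E = P × t = 90760 × 10169.3 = 9.22966×10⁸ J
0.5785 kcal/grain → 3.73532×10⁷ J/kg
m = E / e_s = 9.22966×10⁸ / 3.73532×10⁷ = 24.7092 kg
In grain: 24.7092 / 6.47989×10⁻⁵ = 381321 grain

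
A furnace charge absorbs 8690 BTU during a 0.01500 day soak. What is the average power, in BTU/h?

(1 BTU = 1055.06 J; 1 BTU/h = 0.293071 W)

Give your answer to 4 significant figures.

8690 BTU × 1055.06 → 9.16847×10⁶ J
0.01500 day × 86400 → 1296 s
P = E / t = 9.16847×10⁶ J / 1296 s = 7074.44 W
7074.44 W ÷ (0.293071 W/BTU/h) = 24139 BTU/h

2.414×10⁴ BTU/h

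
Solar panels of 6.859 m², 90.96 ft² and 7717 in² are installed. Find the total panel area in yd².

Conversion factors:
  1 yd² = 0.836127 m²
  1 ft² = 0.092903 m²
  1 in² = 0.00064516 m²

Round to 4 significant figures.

6.859 m² (already m²)
90.96 ft² × 0.092903 = 8.45046 m²
7717 in² × 0.00064516 = 4.9787 m²
Total: 6.859 + 8.45046 + 4.9787 = 20.2882 m²
In yd²: 20.2882 / 0.836127 = 24.2645 yd²

24.26 yd²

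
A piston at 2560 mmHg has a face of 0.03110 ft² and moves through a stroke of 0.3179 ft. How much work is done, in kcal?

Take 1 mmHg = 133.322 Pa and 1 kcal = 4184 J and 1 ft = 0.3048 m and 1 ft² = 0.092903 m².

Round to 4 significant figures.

0.02284 kcal

2560 mmHg → 341304 Pa
0.03110 ft² → 0.00288928 m²
F = P × A = 341304 × 0.00288928 = 986.123 N
0.3179 ft → 0.0968959 m
W = F × d = 986.123 × 0.0968959 = 95.5513 J
In kcal: 95.5513 / 4184 = 0.0228373 kcal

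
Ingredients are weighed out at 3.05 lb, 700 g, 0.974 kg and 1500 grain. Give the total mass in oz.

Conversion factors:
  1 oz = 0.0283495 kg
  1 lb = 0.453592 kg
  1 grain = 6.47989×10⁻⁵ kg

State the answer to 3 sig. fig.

111 oz

3.05 lb × 0.453592 = 1.38346 kg
700 g × 0.001 = 0.7 kg
0.974 kg (already kg)
1500 grain × 6.47989×10⁻⁵ = 0.0971983 kg
Total: 1.38346 + 0.7 + 0.974 + 0.0971983 = 3.15466 kg
In oz: 3.15466 / 0.0283495 = 111.277 oz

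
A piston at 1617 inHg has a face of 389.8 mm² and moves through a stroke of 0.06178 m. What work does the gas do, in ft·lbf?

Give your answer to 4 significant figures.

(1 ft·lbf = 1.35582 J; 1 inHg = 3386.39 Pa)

1617 inHg → 5.47579×10⁶ Pa
389.8 mm² → 3.898×10⁻⁴ m²
F = P × A = 5.47579×10⁶ × 3.898×10⁻⁴ = 2134.46 N
W = F × d = 2134.46 × 0.06178 = 131.867 J
In ft·lbf: 131.867 / 1.35582 = 97.26 ft·lbf

97.26 ft·lbf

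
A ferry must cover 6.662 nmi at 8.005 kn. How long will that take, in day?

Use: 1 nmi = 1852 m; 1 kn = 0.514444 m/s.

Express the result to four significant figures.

0.03468 day

6.662 nmi × 1852 → 12338 m
8.005 kn × 0.514444 → 4.11812 m/s
t = d / v = 12338 m / 4.11812 m/s = 2996.03 s
2996.03 s ÷ (86400 s/day) = 0.0346763 day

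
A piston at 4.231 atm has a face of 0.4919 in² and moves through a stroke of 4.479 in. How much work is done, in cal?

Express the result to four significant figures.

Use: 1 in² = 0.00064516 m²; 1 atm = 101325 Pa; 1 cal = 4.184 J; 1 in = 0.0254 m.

3.699 cal

4.231 atm → 428706 Pa
0.4919 in² → 3.17354×10⁻⁴ m²
F = P × A = 428706 × 3.17354×10⁻⁴ = 136.052 N
4.479 in → 0.113767 m
W = F × d = 136.052 × 0.113767 = 15.4782 J
In cal: 15.4782 / 4.184 = 3.69938 cal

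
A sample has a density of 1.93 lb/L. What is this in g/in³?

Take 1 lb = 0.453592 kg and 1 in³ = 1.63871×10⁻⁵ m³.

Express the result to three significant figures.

14.3 g/in³

1.93 lb/L × 0.453592 kg/lb ÷ 0.001 m³/L = 875.433 kg/m³
875.433 kg/m³ ÷ 0.001 kg/g × 1.63871×10⁻⁵ m³/in³ = 14.3458 g/in³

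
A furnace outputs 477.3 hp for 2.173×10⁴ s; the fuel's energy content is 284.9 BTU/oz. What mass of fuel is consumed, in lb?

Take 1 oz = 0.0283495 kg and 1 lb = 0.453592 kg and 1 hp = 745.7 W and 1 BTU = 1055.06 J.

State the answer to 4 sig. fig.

477.3 hp → 355923 W
E = P × t = 355923 × 21730 = 7.73421×10⁹ J
284.9 BTU/oz → 1.06029×10⁷ J/kg
m = E / e_s = 7.73421×10⁹ / 1.06029×10⁷ = 729.443 kg
In lb: 729.443 / 0.453592 = 1608.15 lb

1608 lb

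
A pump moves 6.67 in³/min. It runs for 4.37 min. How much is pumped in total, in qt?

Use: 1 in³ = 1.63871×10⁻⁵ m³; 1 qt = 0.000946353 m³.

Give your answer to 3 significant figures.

0.505 qt

6.67 in³/min → 1.8217×10⁻⁶ m³/s
4.37 min → 262.2 s
V = Q × t = 1.8217×10⁻⁶ × 262.2 = 4.7765×10⁻⁴ m³
In qt: 4.7765×10⁻⁴ / 0.000946353 = 0.504727 qt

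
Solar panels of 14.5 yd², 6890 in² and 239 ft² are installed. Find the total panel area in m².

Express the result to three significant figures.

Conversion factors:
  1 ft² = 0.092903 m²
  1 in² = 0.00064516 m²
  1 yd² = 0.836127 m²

14.5 yd² × 0.836127 → 12.1238 m²
6890 in² × 0.00064516 → 4.44515 m²
239 ft² × 0.092903 → 22.2038 m²
Total: 12.1238 + 4.44515 + 22.2038 = 38.7728 m²

38.8 m²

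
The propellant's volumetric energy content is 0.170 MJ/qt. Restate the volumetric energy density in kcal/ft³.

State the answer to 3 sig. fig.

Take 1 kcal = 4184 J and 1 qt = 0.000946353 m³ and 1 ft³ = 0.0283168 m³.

0.170 MJ/qt × 1000000 J/MJ ÷ 0.000946353 m³/qt = 1.79637×10⁸ J/m³
1.79637×10⁸ J/m³ ÷ 4184 J/kcal × 0.0283168 m³/ft³ = 1215.76 kcal/ft³

1220 kcal/ft³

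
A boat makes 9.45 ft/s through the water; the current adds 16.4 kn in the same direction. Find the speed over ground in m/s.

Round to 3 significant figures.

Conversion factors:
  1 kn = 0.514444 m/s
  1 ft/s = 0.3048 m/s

9.45 ft/s × 0.3048 = 2.88036 m/s
16.4 kn × 0.514444 = 8.43688 m/s
Total: 2.88036 + 8.43688 = 11.3172 m/s

11.3 m/s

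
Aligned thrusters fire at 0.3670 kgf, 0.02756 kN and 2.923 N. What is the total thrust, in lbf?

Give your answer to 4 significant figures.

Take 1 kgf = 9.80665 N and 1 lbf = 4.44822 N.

0.3670 kgf × 9.80665 = 3.59904 N
0.02756 kN × 1000 = 27.56 N
2.923 N (already N)
Sum: 3.59904 + 27.56 + 2.923 = 34.082 N
In lbf: 34.082 / 4.44822 = 7.66194 lbf

7.662 lbf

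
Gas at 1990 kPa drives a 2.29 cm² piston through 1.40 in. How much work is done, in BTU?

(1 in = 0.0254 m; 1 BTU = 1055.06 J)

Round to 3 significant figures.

0.0154 BTU

1990 kPa → 1.99×10⁶ Pa
2.29 cm² → 2.29×10⁻⁴ m²
F = P × A = 1.99×10⁶ × 2.29×10⁻⁴ = 455.71 N
1.40 in → 0.03556 m
W = F × d = 455.71 × 0.03556 = 16.205 J
In BTU: 16.205 / 1055.06 = 0.0153593 BTU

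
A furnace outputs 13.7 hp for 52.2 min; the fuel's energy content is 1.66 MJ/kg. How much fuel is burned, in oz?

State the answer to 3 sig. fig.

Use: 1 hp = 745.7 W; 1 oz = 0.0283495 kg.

13.7 hp → 10216.1 W
52.2 min → 3132 s
E = P × t = 10216.1 × 3132 = 3.19968×10⁷ J
1.66 MJ/kg → 1.66×10⁶ J/kg
m = E / e_s = 3.19968×10⁷ / 1.66×10⁶ = 19.2752 kg
In oz: 19.2752 / 0.0283495 = 679.913 oz

680 oz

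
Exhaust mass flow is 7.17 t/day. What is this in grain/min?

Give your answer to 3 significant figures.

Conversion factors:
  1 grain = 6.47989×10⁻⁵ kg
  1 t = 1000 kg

7.17 t/day × 1000 kg/t ÷ 86400 s/day = 0.0829861 kg/s
0.0829861 kg/s ÷ 6.47989×10⁻⁵ kg/grain × 60 s/min = 76840.3 grain/min

7.68×10⁴ grain/min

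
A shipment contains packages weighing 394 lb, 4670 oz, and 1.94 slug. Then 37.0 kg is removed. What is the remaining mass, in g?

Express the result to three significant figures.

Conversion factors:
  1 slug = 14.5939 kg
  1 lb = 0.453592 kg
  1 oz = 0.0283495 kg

3.02×10⁵ g

394 lb × 0.453592 = 178.715 kg
4670 oz × 0.0283495 = 132.392 kg
1.94 slug × 14.5939 = 28.3122 kg
37.0 kg (already kg)
Sum: 178.715 + 132.392 + 28.3122 − 37 = 302.419 kg
In g: 302.419 / 0.001 = 302419 g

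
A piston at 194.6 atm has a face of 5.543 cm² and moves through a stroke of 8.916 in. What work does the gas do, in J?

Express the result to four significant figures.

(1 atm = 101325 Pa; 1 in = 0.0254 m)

2475 J

194.6 atm → 1.97178×10⁷ Pa
5.543 cm² → 5.543×10⁻⁴ m²
F = P × A = 1.97178×10⁷ × 5.543×10⁻⁴ = 10929.6 N
8.916 in → 0.226466 m
W = F × d = 10929.6 × 0.226466 = 2475.18 J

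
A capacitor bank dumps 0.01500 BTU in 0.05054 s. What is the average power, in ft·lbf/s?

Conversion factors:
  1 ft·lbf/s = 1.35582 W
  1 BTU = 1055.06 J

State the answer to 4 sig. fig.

0.01500 BTU × 1055.06 → 15.8259 J
P = E / t = 15.8259 J / 0.05054 s = 313.136 W
313.136 W ÷ (1.35582 W/ft·lbf/s) = 230.957 ft·lbf/s

231.0 ft·lbf/s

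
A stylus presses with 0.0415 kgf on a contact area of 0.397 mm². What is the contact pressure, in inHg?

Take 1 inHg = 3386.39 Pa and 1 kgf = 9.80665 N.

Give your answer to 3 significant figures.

303 inHg

0.0415 kgf × 9.80665 = 0.406976 N
0.397 mm² × 10⁻⁶ = 3.97×10⁻⁷ m²
P = F / A = 0.406976 N / 3.97×10⁻⁷ m² = 1.02513×10⁶ Pa
1.02513×10⁶ Pa ÷ (3386.39 Pa/inHg) = 302.721 inHg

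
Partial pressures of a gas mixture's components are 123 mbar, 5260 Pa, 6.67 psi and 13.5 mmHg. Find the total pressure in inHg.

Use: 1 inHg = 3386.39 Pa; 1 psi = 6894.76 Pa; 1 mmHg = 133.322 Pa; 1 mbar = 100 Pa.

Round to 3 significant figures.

123 mbar × 100 → 12300 Pa
5260 Pa (already Pa)
6.67 psi × 6894.76 → 45988 Pa
13.5 mmHg × 133.322 → 1799.85 Pa
Combined: 12300 + 5260 + 45988 + 1799.85 = 65347.8 Pa
In inHg: 65347.8 / 3386.39 = 19.2972 inHg

19.3 inHg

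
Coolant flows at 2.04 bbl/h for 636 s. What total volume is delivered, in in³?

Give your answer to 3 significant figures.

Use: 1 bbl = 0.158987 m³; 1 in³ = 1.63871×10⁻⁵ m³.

3500 in³

2.04 bbl/h → 9.00926×10⁻⁵ m³/s
V = Q × t = 9.00926×10⁻⁵ × 636 = 0.0572989 m³
In in³: 0.0572989 / 1.63871×10⁻⁵ = 3496.59 in³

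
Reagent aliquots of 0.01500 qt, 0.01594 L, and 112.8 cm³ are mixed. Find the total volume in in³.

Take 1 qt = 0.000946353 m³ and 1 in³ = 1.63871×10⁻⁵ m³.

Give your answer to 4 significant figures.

8.722 in³

0.01500 qt × 0.000946353 = 1.41953×10⁻⁵ m³
0.01594 L × 0.001 = 1.594×10⁻⁵ m³
112.8 cm³ × 10⁻⁶ = 1.128×10⁻⁴ m³
Combined: 1.41953×10⁻⁵ + 1.594×10⁻⁵ + 1.128×10⁻⁴ = 1.42935×10⁻⁴ m³
In in³: 1.42935×10⁻⁴ / 1.63871×10⁻⁵ = 8.72241 in³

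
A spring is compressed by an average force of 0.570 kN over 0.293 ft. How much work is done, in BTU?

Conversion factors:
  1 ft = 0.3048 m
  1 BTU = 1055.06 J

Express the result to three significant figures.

0.570 kN × 1000 = 570 N
0.293 ft × 0.3048 = 0.0893064 m
W = F × d = 570 N × 0.0893064 m = 50.9046 J
50.9046 J ÷ (1055.06 J/BTU) = 0.0482481 BTU

0.0482 BTU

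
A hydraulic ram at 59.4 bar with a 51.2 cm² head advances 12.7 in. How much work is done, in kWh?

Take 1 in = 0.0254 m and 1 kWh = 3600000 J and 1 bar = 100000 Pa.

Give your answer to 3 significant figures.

59.4 bar → 5.94×10⁶ Pa
51.2 cm² → 0.00512 m²
F = P × A = 5.94×10⁶ × 0.00512 = 30412.8 N
12.7 in → 0.32258 m
W = F × d = 30412.8 × 0.32258 = 9810.56 J
In kWh: 9810.56 / 3600000 = 0.00272516 kWh

0.00273 kWh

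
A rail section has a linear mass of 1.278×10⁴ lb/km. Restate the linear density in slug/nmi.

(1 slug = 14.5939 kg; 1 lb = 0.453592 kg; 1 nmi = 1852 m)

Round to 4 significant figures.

1.278×10⁴ lb/km × 0.453592 kg/lb ÷ 1000 m/km = 5.79691 kg/m
5.79691 kg/m ÷ 14.5939 kg/slug × 1852 m/nmi = 735.641 slug/nmi

735.6 slug/nmi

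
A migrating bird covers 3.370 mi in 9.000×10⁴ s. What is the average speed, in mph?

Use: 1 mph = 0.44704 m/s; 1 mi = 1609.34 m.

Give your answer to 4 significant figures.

3.370 mi × 1609.34 → 5423.48 m
v = d / t = 5423.48 m / 90000 s = 0.0602609 m/s
0.0602609 m/s ÷ (0.44704 m/s/mph) = 0.1348 mph

0.1348 mph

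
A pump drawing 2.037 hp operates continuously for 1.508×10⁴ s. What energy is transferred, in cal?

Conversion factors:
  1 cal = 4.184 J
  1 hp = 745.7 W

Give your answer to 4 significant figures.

2.037 hp × 745.7 = 1518.99 W
E = P × t = 1518.99 W × 15080 s = 2.29064×10⁷ J
2.29064×10⁷ J ÷ (4.184 J/cal) = 5.47476×10⁶ cal

5.475×10⁶ cal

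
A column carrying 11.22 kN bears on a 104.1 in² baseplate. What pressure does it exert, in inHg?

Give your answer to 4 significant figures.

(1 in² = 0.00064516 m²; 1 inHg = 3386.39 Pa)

49.33 inHg

11.22 kN × 1000 = 11220 N
104.1 in² × 0.00064516 = 0.0671612 m²
P = F / A = 11220 N / 0.0671612 m² = 167061 Pa
167061 Pa ÷ (3386.39 Pa/inHg) = 49.3331 inHg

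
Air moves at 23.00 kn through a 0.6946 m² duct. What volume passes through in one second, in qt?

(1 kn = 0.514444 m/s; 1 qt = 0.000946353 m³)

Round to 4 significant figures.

23.00 kn × 0.514444 = 11.8322 m/s
V = v × A × t = 11.8322 m/s × 0.6946 m² × 1 s = 8.21865 m³
8.21865 m³ ÷ (0.000946353 m³/qt) = 8684.55 qt

8685 qt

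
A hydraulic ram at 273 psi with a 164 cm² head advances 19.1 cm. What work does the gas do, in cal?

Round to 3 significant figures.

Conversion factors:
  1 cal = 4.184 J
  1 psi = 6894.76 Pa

273 psi → 1.88227×10⁶ Pa
164 cm² → 0.0164 m²
F = P × A = 1.88227×10⁶ × 0.0164 = 30869.2 N
19.1 cm → 0.191 m
W = F × d = 30869.2 × 0.191 = 5896.02 J
In cal: 5896.02 / 4.184 = 1409.18 cal

1410 cal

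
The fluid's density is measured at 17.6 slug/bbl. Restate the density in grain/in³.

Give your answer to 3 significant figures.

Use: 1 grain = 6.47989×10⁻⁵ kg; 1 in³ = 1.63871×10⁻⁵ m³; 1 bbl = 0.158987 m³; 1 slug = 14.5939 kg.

17.6 slug/bbl × 14.5939 kg/slug ÷ 0.158987 m³/bbl = 1615.56 kg/m³
1615.56 kg/m³ ÷ 6.47989×10⁻⁵ kg/grain × 1.63871×10⁻⁵ m³/in³ = 408.562 grain/in³

409 grain/in³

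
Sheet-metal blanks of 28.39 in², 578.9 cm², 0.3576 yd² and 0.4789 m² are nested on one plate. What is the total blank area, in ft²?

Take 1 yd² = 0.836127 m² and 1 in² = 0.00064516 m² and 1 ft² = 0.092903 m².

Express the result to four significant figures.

28.39 in² × 0.00064516 → 0.0183161 m²
578.9 cm² × 0.0001 → 0.05789 m²
0.3576 yd² × 0.836127 → 0.298999 m²
0.4789 m² (already m²)
Sum: 0.0183161 + 0.05789 + 0.298999 + 0.4789 = 0.854105 m²
In ft²: 0.854105 / 0.092903 = 9.19351 ft²

9.194 ft²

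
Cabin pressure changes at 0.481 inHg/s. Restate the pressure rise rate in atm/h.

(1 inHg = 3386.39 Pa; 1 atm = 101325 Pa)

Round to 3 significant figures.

57.9 atm/h

0.481 inHg/s × 3386.39 Pa/inHg = 1628.85 Pa/s
1628.85 Pa/s ÷ 101325 Pa/atm × 3600 s/h = 57.8718 atm/h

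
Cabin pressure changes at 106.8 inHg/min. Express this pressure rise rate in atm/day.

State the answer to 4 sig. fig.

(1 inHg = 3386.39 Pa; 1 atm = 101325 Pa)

5140 atm/day

106.8 inHg/min × 3386.39 Pa/inHg ÷ 60 s/min = 6027.77 Pa/s
6027.77 Pa/s ÷ 101325 Pa/atm × 86400 s/day = 5139.89 atm/day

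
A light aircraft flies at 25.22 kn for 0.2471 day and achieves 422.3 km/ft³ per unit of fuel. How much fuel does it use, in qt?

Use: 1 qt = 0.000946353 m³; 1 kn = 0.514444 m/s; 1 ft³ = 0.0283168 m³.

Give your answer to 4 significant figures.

19.63 qt

25.22 kn → 12.9743 m/s
0.2471 day → 21349.4 s
d = v × t = 12.9743 × 21349.4 = 276994 m
422.3 km/ft³ → 1.49134×10⁷ m/m³
V = d / (distance per unit fuel) = 276994 / 1.49134×10⁷ = 0.0185735 m³
In qt: 0.0185735 / 0.000946353 = 19.6264 qt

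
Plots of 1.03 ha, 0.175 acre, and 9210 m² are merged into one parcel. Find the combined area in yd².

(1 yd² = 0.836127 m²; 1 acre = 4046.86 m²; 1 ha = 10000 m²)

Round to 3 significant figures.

2.42×10⁴ yd²

1.03 ha × 10000 = 10300 m²
0.175 acre × 4046.86 = 708.2 m²
9210 m² (already m²)
Combined: 10300 + 708.2 + 9210 = 20218.2 m²
In yd²: 20218.2 / 0.836127 = 24180.8 yd²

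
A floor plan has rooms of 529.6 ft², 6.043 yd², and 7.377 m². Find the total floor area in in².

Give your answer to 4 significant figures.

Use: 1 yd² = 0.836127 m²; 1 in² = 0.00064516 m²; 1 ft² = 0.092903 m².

9.553×10⁴ in²

529.6 ft² × 0.092903 → 49.2014 m²
6.043 yd² × 0.836127 → 5.05272 m²
7.377 m² (already m²)
Sum: 49.2014 + 5.05272 + 7.377 = 61.6311 m²
In in²: 61.6311 / 0.00064516 = 95528.4 in²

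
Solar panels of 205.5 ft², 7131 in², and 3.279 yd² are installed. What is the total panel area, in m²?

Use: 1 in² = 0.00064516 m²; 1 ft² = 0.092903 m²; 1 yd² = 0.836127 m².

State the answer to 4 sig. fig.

205.5 ft² × 0.092903 → 19.0916 m²
7131 in² × 0.00064516 → 4.60064 m²
3.279 yd² × 0.836127 → 2.74166 m²
Total: 19.0916 + 4.60064 + 2.74166 = 26.4339 m²

26.43 m²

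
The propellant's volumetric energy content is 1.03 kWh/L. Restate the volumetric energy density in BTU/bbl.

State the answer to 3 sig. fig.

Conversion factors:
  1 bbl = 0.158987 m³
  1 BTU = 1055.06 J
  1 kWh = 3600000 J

1.03 kWh/L × 3600000 J/kWh ÷ 0.001 m³/L = 3.708×10⁹ J/m³
3.708×10⁹ J/m³ ÷ 1055.06 J/BTU × 0.158987 m³/bbl = 558759 BTU/bbl

5.59×10⁵ BTU/bbl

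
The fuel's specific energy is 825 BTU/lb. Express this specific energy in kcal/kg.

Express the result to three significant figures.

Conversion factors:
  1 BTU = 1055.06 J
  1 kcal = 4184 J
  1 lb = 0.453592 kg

459 kcal/kg

825 BTU/lb × 1055.06 J/BTU ÷ 0.453592 kg/lb = 1.91896×10⁶ J/kg
1.91896×10⁶ J/kg ÷ 4184 J/kcal = 458.642 kcal/kg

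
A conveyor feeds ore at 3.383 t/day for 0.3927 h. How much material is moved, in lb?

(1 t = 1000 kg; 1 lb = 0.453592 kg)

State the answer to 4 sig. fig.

122.0 lb

3.383 t/day → 0.0391551 kg/s
0.3927 h → 1413.72 s
m = ṁ × t = 0.0391551 × 1413.72 = 55.3543 kg
In lb: 55.3543 / 0.453592 = 122.035 lb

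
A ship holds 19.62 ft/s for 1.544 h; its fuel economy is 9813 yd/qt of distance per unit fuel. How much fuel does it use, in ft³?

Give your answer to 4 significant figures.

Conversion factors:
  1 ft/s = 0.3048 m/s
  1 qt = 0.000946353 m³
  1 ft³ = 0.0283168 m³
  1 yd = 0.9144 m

19.62 ft/s → 5.98018 m/s
1.544 h → 5558.4 s
d = v × t = 5.98018 × 5558.4 = 33240.2 m
9813 yd/qt → 9.48167×10⁶ m/m³
V = d / (distance per unit fuel) = 33240.2 / 9.48167×10⁶ = 0.00350573 m³
In ft³: 0.00350573 / 0.0283168 = 0.123804 ft³

0.1238 ft³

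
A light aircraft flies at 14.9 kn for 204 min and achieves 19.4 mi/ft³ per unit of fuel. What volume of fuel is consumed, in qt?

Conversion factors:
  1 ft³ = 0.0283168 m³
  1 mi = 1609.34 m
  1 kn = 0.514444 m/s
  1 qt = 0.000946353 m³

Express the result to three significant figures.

89.9 qt

14.9 kn → 7.66522 m/s
204 min → 12240 s
d = v × t = 7.66522 × 12240 = 93822.3 m
19.4 mi/ft³ → 1.10257×10⁶ m/m³
V = d / (distance per unit fuel) = 93822.3 / 1.10257×10⁶ = 0.0850942 m³
In qt: 0.0850942 / 0.000946353 = 89.918 qt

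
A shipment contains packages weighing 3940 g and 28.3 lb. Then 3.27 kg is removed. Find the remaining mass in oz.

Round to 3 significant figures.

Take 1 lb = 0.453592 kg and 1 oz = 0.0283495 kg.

476 oz

3940 g × 0.001 = 3.94 kg
28.3 lb × 0.453592 = 12.8367 kg
3.27 kg (already kg)
Net: 3.94 + 12.8367 − 3.27 = 13.5067 kg
In oz: 13.5067 / 0.0283495 = 476.435 oz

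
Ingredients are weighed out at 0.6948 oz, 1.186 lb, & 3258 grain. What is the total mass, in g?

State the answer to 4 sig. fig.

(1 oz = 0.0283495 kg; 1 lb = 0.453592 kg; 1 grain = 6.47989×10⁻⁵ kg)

0.6948 oz × 0.0283495 = 0.0196972 kg
1.186 lb × 0.453592 = 0.53796 kg
3258 grain × 6.47989×10⁻⁵ = 0.211115 kg
Combined: 0.0196972 + 0.53796 + 0.211115 = 0.768772 kg
In g: 0.768772 / 0.001 = 768.772 g

768.8 g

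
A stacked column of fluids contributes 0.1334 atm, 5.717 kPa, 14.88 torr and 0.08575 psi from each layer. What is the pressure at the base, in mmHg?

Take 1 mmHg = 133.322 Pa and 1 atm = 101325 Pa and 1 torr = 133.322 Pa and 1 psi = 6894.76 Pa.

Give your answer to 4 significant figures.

163.6 mmHg

0.1334 atm × 101325 = 13516.8 Pa
5.717 kPa × 1000 = 5717 Pa
14.88 torr × 133.322 = 1983.83 Pa
0.08575 psi × 6894.76 = 591.226 Pa
Combined: 13516.8 + 5717 + 1983.83 + 591.226 = 21808.9 Pa
In mmHg: 21808.9 / 133.322 = 163.581 mmHg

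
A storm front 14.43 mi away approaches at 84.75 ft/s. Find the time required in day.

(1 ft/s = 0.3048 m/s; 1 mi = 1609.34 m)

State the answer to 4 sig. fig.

0.01041 day

14.43 mi × 1609.34 → 23222.8 m
84.75 ft/s × 0.3048 → 25.8318 m/s
t = d / v = 23222.8 m / 25.8318 m/s = 899 s
899 s ÷ (86400 s/day) = 0.0104051 day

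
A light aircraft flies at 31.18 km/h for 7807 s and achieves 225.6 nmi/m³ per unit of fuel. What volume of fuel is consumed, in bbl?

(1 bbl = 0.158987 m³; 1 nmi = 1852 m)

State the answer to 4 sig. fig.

31.18 km/h → 8.66111 m/s
d = v × t = 8.66111 × 7807 = 67617.3 m
225.6 nmi/m³ → 417811 m/m³
V = d / (distance per unit fuel) = 67617.3 / 417811 = 0.161837 m³
In bbl: 0.161837 / 0.158987 = 1.01793 bbl

1.018 bbl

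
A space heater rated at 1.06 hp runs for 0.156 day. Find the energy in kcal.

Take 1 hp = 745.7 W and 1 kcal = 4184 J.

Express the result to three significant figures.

2550 kcal

1.06 hp × 745.7 → 790.442 W
0.156 day × 86400 → 13478.4 s
E = P × t = 790.442 W × 13478.4 s = 1.06539×10⁷ J
1.06539×10⁷ J ÷ (4184 J/kcal) = 2546.34 kcal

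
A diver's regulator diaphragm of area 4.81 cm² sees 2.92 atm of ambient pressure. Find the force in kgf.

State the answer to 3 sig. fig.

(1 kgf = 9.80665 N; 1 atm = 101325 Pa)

2.92 atm × 101325 → 295869 Pa
4.81 cm² × 0.0001 → 4.81×10⁻⁴ m²
F = P × A = 295869 Pa × 4.81×10⁻⁴ m² = 142.313 N
142.313 N ÷ (9.80665 N/kgf) = 14.5119 kgf

14.5 kgf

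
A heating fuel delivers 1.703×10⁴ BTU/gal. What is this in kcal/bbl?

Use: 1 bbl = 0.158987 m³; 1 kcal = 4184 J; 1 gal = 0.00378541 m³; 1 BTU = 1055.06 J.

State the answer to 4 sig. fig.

1.804×10⁵ kcal/bbl

1.703×10⁴ BTU/gal × 1055.06 J/BTU ÷ 0.00378541 m³/gal = 4.74656×10⁹ J/m³
4.74656×10⁹ J/m³ ÷ 4184 J/kcal × 0.158987 m³/bbl = 180364 kcal/bbl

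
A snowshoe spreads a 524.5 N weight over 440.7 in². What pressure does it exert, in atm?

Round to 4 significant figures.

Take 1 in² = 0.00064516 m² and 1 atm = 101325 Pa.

440.7 in² × 0.00064516 → 0.284322 m²
P = F / A = 524.5 N / 0.284322 m² = 1844.74 Pa
1844.74 Pa ÷ (101325 Pa/atm) = 0.0182062 atm

0.01821 atm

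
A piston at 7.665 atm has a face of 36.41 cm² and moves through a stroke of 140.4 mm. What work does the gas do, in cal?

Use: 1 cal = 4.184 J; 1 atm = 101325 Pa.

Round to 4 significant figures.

94.89 cal

7.665 atm → 776656 Pa
36.41 cm² → 0.003641 m²
F = P × A = 776656 × 0.003641 = 2827.8 N
140.4 mm → 0.1404 m
W = F × d = 2827.8 × 0.1404 = 397.023 J
In cal: 397.023 / 4.184 = 94.8908 cal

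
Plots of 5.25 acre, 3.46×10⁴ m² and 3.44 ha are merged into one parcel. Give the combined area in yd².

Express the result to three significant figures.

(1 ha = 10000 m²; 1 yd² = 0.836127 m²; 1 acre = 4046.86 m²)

1.08×10⁵ yd²

5.25 acre × 4046.86 → 21246 m²
3.46×10⁴ m² (already m²)
3.44 ha × 10000 → 34400 m²
Sum: 21246 + 34600 + 34400 = 90246 m²
In yd²: 90246 / 0.836127 = 107933 yd²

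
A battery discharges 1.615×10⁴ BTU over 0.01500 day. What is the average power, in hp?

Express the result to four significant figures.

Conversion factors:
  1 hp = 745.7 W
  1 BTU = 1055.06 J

1.615×10⁴ BTU × 1055.06 = 1.70392×10⁷ J
0.01500 day × 86400 = 1296 s
P = E / t = 1.70392×10⁷ J / 1296 s = 13147.5 W
13147.5 W ÷ (745.7 W/hp) = 17.6311 hp

17.63 hp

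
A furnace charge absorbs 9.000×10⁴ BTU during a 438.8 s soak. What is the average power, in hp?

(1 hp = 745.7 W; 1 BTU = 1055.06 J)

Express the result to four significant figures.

9.000×10⁴ BTU × 1055.06 = 9.49554×10⁷ J
P = E / t = 9.49554×10⁷ J / 438.8 s = 216398 W
216398 W ÷ (745.7 W/hp) = 290.194 hp

290.2 hp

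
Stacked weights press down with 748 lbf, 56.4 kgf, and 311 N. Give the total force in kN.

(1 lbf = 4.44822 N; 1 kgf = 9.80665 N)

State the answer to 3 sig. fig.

748 lbf × 4.44822 = 3327.27 N
56.4 kgf × 9.80665 = 553.095 N
311 N (already N)
Total: 3327.27 + 553.095 + 311 = 4191.36 N
In kN: 4191.36 / 1000 = 4.19136 kN

4.19 kN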